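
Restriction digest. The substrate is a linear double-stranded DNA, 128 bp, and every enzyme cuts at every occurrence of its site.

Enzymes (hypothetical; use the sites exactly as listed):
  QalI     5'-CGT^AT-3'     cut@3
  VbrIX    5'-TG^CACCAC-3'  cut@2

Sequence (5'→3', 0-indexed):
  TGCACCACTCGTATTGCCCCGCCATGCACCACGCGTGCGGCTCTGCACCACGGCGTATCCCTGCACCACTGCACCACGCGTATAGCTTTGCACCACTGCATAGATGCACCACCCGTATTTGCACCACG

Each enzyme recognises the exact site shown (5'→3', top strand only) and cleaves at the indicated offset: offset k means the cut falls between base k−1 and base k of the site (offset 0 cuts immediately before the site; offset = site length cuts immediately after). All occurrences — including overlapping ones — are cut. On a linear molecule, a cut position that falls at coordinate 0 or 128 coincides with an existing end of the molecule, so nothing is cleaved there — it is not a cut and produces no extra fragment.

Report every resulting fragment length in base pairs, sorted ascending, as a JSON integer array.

Site scan:
  QalI CGTAT/3: at [9, 53, 78, 113] ⇒ [12, 56, 81, 116]
  VbrIX TGCACCAC/2: at [0, 24, 43, 61, 69, 88, 104, 119] ⇒ [2, 26, 45, 63, 71, 90, 106, 121]

All cut coordinates (distinct, sorted): [2, 12, 26, 45, 56, 63, 71, 81, 90, 106, 116, 121]

Fragment lengths:
  [0,2): 2 bp
  [2,12): 10 bp
  [12,26): 14 bp
  [26,45): 19 bp
  [45,56): 11 bp
  [56,63): 7 bp
  [63,71): 8 bp
  [71,81): 10 bp
  [81,90): 9 bp
  [90,106): 16 bp
  [106,116): 10 bp
  [116,121): 5 bp
  [121,128): 7 bp

[2,5,7,7,8,9,10,10,10,11,14,16,19]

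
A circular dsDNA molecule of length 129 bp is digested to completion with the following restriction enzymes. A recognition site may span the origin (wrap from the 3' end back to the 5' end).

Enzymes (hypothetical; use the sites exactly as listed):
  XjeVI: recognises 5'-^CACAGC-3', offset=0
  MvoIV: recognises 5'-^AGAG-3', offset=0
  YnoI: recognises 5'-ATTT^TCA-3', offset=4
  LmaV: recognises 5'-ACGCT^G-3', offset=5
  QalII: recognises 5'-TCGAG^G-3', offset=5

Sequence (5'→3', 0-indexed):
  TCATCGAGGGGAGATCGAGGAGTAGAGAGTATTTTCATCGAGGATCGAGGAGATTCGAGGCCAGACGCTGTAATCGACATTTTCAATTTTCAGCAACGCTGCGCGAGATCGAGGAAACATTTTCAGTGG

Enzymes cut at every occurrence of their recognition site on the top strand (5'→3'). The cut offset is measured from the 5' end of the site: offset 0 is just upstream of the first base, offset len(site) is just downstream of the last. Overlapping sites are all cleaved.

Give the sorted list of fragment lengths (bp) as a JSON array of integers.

Per-enzyme occurrences:
  XjeVI (CACAGC, off=0): no sites
  MvoIV (AGAG, off=0): starts [23, 25] → cuts [23, 25]
  YnoI (ATTTTCA, off=4): starts [30, 78, 85, 118] → cuts [34, 82, 89, 122]
  LmaV (ACGCTG, off=5): starts [64, 95] → cuts [69, 100]
  QalII (TCGAGG, off=5): starts [3, 14, 37, 44, 54, 108] → cuts [8, 19, 42, 49, 59, 113]

Pooled cuts: [8, 19, 23, 25, 34, 42, 49, 59, 69, 82, 89, 100, 113, 122]

Fragments:
  8→19: 11 bp
  19→23: 4 bp
  23→25: 2 bp
  25→34: 9 bp
  34→42: 8 bp
  42→49: 7 bp
  49→59: 10 bp
  59→69: 10 bp
  69→82: 13 bp
  82→89: 7 bp
  89→100: 11 bp
  100→113: 13 bp
  113→122: 9 bp
  122→8 (wrap): 129-122+8 = 15 bp

[2,4,7,7,8,9,9,10,10,11,11,13,13,15]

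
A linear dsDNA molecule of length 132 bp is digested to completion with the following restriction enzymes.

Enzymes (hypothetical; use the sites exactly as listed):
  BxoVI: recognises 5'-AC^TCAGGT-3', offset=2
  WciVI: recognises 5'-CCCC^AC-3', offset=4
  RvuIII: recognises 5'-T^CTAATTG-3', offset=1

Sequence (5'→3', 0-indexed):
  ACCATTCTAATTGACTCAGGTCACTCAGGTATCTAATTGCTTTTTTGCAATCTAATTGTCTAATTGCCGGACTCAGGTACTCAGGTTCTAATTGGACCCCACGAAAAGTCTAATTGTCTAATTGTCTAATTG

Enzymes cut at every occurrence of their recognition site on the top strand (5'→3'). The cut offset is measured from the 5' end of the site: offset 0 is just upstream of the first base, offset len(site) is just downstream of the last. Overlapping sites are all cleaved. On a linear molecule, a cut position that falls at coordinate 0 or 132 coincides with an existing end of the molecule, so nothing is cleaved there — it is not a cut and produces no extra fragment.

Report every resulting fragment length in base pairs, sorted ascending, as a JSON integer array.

[6,7,7,8,8,8,8,8,9,9,9,13,13,19]

Scan for sites:
  BxoVI ACTCAGGT/2: at [13, 22, 70, 78] ⇒ [15, 24, 72, 80]
  WciVI CCCCAC/4: at [96] ⇒ [100]
  RvuIII TCTAATTG/1: at [5, 31, 50, 58, 86, 108, 116, 124] ⇒ [6, 32, 51, 59, 87, 109, 117, 125]

Pooled cuts: [6, 15, 24, 32, 51, 59, 72, 80, 87, 100, 109, 117, 125]

Fragments:
  [0,6): 6 bp
  [6,15): 9 bp
  [15,24): 9 bp
  [24,32): 8 bp
  [32,51): 19 bp
  [51,59): 8 bp
  [59,72): 13 bp
  [72,80): 8 bp
  [80,87): 7 bp
  [87,100): 13 bp
  [100,109): 9 bp
  [109,117): 8 bp
  [117,125): 8 bp
  [125,132): 7 bp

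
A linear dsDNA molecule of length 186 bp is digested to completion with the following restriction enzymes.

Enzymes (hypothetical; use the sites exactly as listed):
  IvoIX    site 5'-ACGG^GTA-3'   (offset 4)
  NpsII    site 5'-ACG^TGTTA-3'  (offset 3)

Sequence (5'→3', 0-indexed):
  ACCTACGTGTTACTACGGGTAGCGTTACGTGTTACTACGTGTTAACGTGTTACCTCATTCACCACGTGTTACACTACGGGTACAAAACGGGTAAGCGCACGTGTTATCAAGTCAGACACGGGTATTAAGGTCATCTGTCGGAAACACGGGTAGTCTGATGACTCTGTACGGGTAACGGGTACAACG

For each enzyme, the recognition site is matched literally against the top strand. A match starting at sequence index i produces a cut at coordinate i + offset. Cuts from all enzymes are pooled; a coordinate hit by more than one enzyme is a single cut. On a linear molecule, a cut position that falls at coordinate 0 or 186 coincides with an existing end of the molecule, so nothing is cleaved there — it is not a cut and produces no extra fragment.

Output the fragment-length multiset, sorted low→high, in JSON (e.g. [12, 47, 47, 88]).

Per-enzyme occurrences:
  IvoIX ACGGGTA/4: at [14, 75, 86, 117, 145, 167, 174] ⇒ [18, 79, 90, 121, 149, 171, 178]
  NpsII ACGTGTTA/3: at [4, 26, 36, 44, 63, 98] ⇒ [7, 29, 39, 47, 66, 101]

All cut coordinates (distinct, sorted): [7, 18, 29, 39, 47, 66, 79, 90, 101, 121, 149, 171, 178]

Fragment lengths:
  [0,7): 7 bp
  [7,18): 11 bp
  [18,29): 11 bp
  [29,39): 10 bp
  [39,47): 8 bp
  [47,66): 19 bp
  [66,79): 13 bp
  [79,90): 11 bp
  [90,101): 11 bp
  [101,121): 20 bp
  [121,149): 28 bp
  [149,171): 22 bp
  [171,178): 7 bp
  [178,186): 8 bp

[7,7,8,8,10,11,11,11,11,13,19,20,22,28]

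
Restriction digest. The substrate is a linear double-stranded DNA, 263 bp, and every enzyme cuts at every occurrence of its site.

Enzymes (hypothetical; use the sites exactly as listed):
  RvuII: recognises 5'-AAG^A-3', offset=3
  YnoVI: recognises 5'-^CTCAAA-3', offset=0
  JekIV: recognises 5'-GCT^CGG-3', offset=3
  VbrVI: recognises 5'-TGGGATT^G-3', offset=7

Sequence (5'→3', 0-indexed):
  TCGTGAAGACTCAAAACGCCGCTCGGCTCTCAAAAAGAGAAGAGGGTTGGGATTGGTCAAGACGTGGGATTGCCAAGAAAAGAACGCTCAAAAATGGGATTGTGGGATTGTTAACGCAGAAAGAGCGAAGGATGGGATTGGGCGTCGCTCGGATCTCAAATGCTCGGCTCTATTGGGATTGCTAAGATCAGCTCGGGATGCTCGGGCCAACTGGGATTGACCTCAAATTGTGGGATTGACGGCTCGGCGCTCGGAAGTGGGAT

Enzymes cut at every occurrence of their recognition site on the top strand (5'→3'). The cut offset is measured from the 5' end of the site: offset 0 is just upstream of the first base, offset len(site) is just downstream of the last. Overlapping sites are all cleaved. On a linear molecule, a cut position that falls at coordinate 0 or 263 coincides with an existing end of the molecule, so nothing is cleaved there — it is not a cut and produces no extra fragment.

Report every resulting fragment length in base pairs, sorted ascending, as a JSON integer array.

Scan for sites:
  RvuII (AAGA, off=3): starts [5, 34, 39, 58, 74, 79, 120, 183] → cuts [8, 37, 42, 61, 77, 82, 123, 186]
  YnoVI (CTCAAA, off=0): starts [9, 28, 86, 154, 221] → cuts [9, 28, 86, 154, 221]
  JekIV (GCTCGG, off=3): starts [20, 146, 161, 190, 199, 241, 248] → cuts [23, 149, 164, 193, 202, 244, 251]
  VbrVI (TGGGATTG, off=7): starts [47, 64, 94, 102, 132, 173, 211, 230] → cuts [54, 71, 101, 109, 139, 180, 218, 237]

All cut coordinates (distinct, sorted): [8, 9, 23, 28, 37, 42, 54, 61, 71, 77, 82, 86, 101, 109, 123, 139, 149, 154, 164, 180, 186, 193, 202, 218, 221, 237, 244, 251]

Fragments:
  [0,8): 8 bp
  [8,9): 1 bp
  [9,23): 14 bp
  [23,28): 5 bp
  [28,37): 9 bp
  [37,42): 5 bp
  [42,54): 12 bp
  [54,61): 7 bp
  [61,71): 10 bp
  [71,77): 6 bp
  [77,82): 5 bp
  [82,86): 4 bp
  [86,101): 15 bp
  [101,109): 8 bp
  [109,123): 14 bp
  [123,139): 16 bp
  [139,149): 10 bp
  [149,154): 5 bp
  [154,164): 10 bp
  [164,180): 16 bp
  [180,186): 6 bp
  [186,193): 7 bp
  [193,202): 9 bp
  [202,218): 16 bp
  [218,221): 3 bp
  [221,237): 16 bp
  [237,244): 7 bp
  [244,251): 7 bp
  [251,263): 12 bp

[1,3,4,5,5,5,5,6,6,7,7,7,7,8,8,9,9,10,10,10,12,12,14,14,15,16,16,16,16]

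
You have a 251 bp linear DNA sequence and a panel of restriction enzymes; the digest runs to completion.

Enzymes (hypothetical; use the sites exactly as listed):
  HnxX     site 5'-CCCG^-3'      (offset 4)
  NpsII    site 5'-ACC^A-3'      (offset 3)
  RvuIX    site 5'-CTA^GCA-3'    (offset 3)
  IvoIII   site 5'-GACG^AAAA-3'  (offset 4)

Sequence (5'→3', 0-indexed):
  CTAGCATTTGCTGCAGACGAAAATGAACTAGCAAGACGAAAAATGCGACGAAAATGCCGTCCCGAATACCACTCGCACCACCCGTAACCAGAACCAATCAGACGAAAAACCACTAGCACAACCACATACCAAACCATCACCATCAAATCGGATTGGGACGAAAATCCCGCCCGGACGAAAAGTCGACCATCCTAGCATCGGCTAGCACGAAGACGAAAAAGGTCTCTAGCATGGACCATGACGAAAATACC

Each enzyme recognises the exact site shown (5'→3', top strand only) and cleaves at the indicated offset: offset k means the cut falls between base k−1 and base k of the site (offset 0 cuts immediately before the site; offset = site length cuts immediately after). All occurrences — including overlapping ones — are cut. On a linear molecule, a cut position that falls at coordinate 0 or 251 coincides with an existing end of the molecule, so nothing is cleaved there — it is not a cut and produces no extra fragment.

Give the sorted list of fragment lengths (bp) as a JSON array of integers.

Site scan:
  HnxX (CCCG, off=4): starts [60, 80, 165, 169] → cuts [64, 84, 169, 173]
  NpsII (ACCA, off=3): starts [67, 76, 86, 92, 108, 120, 127, 132, 138, 185, 234] → cuts [70, 79, 89, 95, 111, 123, 130, 135, 141, 188, 237]
  RvuIX (CTAGCA, off=3): starts [0, 27, 112, 191, 201, 225] → cuts [3, 30, 115, 194, 204, 228]
  IvoIII (GACGAAAA, off=4): starts [15, 34, 46, 100, 156, 173, 211, 239] → cuts [19, 38, 50, 104, 160, 177, 215, 243]

All cut coordinates (distinct, sorted): [3, 19, 30, 38, 50, 64, 70, 79, 84, 89, 95, 104, 111, 115, 123, 130, 135, 141, 160, 169, 173, 177, 188, 194, 204, 215, 228, 237, 243]

Fragments:
  [0,3): 3 bp
  [3,19): 16 bp
  [19,30): 11 bp
  [30,38): 8 bp
  [38,50): 12 bp
  [50,64): 14 bp
  [64,70): 6 bp
  [70,79): 9 bp
  [79,84): 5 bp
  [84,89): 5 bp
  [89,95): 6 bp
  [95,104): 9 bp
  [104,111): 7 bp
  [111,115): 4 bp
  [115,123): 8 bp
  [123,130): 7 bp
  [130,135): 5 bp
  [135,141): 6 bp
  [141,160): 19 bp
  [160,169): 9 bp
  [169,173): 4 bp
  [173,177): 4 bp
  [177,188): 11 bp
  [188,194): 6 bp
  [194,204): 10 bp
  [204,215): 11 bp
  [215,228): 13 bp
  [228,237): 9 bp
  [237,243): 6 bp
  [243,251): 8 bp

[3,4,4,4,5,5,5,6,6,6,6,6,7,7,8,8,8,9,9,9,9,10,11,11,11,12,13,14,16,19]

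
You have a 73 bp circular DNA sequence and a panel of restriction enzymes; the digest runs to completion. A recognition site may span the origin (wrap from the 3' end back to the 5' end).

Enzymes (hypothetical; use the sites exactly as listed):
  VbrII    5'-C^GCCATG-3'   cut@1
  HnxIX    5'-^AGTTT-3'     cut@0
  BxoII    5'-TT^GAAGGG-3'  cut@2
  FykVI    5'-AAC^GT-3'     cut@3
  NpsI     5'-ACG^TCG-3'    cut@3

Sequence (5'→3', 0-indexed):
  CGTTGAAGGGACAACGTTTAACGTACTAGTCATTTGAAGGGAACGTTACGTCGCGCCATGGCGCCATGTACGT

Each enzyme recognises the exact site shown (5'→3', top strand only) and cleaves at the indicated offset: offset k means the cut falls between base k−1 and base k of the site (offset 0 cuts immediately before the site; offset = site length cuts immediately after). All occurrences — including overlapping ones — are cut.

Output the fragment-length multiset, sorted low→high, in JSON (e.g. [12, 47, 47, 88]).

[4,5,6,7,8,9,10,11,13]

Per-enzyme occurrences:
  VbrII CGCCATG/1: at [53, 61] ⇒ [54, 62]
  HnxIX (AGTTT, off=0): no sites
  BxoII TTGAAGGG/2: at [2, 33] ⇒ [4, 35]
  FykVI AACGT/3: at [12, 19, 41] ⇒ [15, 22, 44]
  NpsI ACGTCG/3: at [47, 69] ⇒ [50, 72]

Pooled cuts: [4, 15, 22, 35, 44, 50, 54, 62, 72]

Fragment lengths:
  4→15: 11 bp
  15→22: 7 bp
  22→35: 13 bp
  35→44: 9 bp
  44→50: 6 bp
  50→54: 4 bp
  54→62: 8 bp
  62→72: 10 bp
  72→4 (wrap): 73-72+4 = 5 bp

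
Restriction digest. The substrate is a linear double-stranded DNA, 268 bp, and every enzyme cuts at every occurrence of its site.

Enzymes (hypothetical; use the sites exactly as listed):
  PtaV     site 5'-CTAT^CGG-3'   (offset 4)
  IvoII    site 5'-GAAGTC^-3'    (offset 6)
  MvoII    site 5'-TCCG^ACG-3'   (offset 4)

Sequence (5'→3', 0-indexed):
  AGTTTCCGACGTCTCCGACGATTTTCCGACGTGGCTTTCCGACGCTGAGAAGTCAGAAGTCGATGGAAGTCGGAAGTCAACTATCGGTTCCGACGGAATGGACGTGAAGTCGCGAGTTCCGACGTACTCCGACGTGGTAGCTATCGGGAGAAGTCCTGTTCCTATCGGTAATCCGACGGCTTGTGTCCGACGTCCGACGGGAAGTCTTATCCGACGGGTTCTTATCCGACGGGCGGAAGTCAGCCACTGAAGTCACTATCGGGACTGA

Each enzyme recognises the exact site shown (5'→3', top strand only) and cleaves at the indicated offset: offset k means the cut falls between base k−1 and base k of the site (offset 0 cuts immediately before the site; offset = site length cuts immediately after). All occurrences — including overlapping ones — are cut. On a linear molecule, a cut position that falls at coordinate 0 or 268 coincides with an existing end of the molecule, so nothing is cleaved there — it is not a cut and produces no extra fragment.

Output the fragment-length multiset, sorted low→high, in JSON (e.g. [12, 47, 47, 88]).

Site scan:
  PtaV CTATCGG/4: at [80, 140, 161, 255] ⇒ [84, 144, 165, 259]
  IvoII GAAGTC/6: at [48, 55, 65, 72, 105, 149, 200, 235, 248] ⇒ [54, 61, 71, 78, 111, 155, 206, 241, 254]
  MvoII TCCGACG/4: at [4, 13, 24, 37, 88, 117, 127, 171, 185, 192, 209, 224] ⇒ [8, 17, 28, 41, 92, 121, 131, 175, 189, 196, 213, 228]

Pooled cuts: [8, 17, 28, 41, 54, 61, 71, 78, 84, 92, 111, 121, 131, 144, 155, 165, 175, 189, 196, 206, 213, 228, 241, 254, 259]

Fragment lengths:
  [0,8): 8 bp
  [8,17): 9 bp
  [17,28): 11 bp
  [28,41): 13 bp
  [41,54): 13 bp
  [54,61): 7 bp
  [61,71): 10 bp
  [71,78): 7 bp
  [78,84): 6 bp
  [84,92): 8 bp
  [92,111): 19 bp
  [111,121): 10 bp
  [121,131): 10 bp
  [131,144): 13 bp
  [144,155): 11 bp
  [155,165): 10 bp
  [165,175): 10 bp
  [175,189): 14 bp
  [189,196): 7 bp
  [196,206): 10 bp
  [206,213): 7 bp
  [213,228): 15 bp
  [228,241): 13 bp
  [241,254): 13 bp
  [254,259): 5 bp
  [259,268): 9 bp

[5,6,7,7,7,7,8,8,9,9,10,10,10,10,10,10,11,11,13,13,13,13,13,14,15,19]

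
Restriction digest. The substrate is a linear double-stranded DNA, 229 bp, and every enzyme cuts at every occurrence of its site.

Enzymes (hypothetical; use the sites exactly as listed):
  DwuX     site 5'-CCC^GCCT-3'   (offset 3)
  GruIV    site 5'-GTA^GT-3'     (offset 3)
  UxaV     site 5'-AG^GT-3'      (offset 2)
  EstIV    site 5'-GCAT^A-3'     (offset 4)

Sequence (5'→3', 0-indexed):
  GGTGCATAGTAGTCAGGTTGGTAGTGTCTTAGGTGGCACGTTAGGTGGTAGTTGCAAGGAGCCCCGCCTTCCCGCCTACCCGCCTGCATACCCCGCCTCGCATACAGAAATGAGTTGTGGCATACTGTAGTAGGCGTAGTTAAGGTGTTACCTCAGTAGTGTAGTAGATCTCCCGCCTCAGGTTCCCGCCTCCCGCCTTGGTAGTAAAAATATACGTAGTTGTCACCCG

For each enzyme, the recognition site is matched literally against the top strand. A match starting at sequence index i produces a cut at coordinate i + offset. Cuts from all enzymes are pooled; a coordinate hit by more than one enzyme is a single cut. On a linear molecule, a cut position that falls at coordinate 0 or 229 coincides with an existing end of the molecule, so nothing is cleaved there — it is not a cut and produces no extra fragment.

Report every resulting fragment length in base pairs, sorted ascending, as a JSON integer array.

[4,5,5,5,6,6,6,6,7,7,7,7,8,8,8,9,9,9,9,11,11,12,14,15,15,20]

Site scan:
  DwuX (CCCGCCT, off=3): starts [62, 70, 78, 91, 171, 184, 191] → cuts [65, 73, 81, 94, 174, 187, 194]
  GruIV (GTAGT, off=3): starts [8, 20, 47, 126, 135, 155, 160, 200, 215] → cuts [11, 23, 50, 129, 138, 158, 163, 203, 218]
  UxaV (AGGT, off=2): starts [14, 30, 42, 142, 179] → cuts [16, 32, 44, 144, 181]
  EstIV (GCATA, off=4): starts [3, 85, 99, 119] → cuts [7, 89, 103, 123]

Pooled cuts: [7, 11, 16, 23, 32, 44, 50, 65, 73, 81, 89, 94, 103, 123, 129, 138, 144, 158, 163, 174, 181, 187, 194, 203, 218]

Fragment lengths:
  [0,7): 7 bp
  [7,11): 4 bp
  [11,16): 5 bp
  [16,23): 7 bp
  [23,32): 9 bp
  [32,44): 12 bp
  [44,50): 6 bp
  [50,65): 15 bp
  [65,73): 8 bp
  [73,81): 8 bp
  [81,89): 8 bp
  [89,94): 5 bp
  [94,103): 9 bp
  [103,123): 20 bp
  [123,129): 6 bp
  [129,138): 9 bp
  [138,144): 6 bp
  [144,158): 14 bp
  [158,163): 5 bp
  [163,174): 11 bp
  [174,181): 7 bp
  [181,187): 6 bp
  [187,194): 7 bp
  [194,203): 9 bp
  [203,218): 15 bp
  [218,229): 11 bp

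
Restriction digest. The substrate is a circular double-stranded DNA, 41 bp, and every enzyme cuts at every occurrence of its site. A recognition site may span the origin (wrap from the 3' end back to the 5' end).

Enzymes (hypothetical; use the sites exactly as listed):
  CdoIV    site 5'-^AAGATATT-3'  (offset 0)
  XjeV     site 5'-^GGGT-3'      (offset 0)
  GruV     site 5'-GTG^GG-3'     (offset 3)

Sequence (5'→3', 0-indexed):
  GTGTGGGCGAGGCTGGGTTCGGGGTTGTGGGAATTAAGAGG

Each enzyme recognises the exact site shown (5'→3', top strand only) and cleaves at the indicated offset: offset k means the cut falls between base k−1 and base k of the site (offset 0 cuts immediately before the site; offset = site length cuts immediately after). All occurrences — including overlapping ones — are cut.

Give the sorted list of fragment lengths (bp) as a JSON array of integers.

[7,7,8,9,10]

Scan for sites:
  CdoIV (AAGATATT, off=0): no sites
  XjeV (GGGT, off=0): starts [14, 21, 39] → cuts [14, 21, 39]
  GruV (GTGGG, off=3): starts [2, 26] → cuts [5, 29]

All cut coordinates (distinct, sorted): [5, 14, 21, 29, 39]

Fragment lengths:
  5→14: 9 bp
  14→21: 7 bp
  21→29: 8 bp
  29→39: 10 bp
  39→5 (wrap): 41-39+5 = 7 bp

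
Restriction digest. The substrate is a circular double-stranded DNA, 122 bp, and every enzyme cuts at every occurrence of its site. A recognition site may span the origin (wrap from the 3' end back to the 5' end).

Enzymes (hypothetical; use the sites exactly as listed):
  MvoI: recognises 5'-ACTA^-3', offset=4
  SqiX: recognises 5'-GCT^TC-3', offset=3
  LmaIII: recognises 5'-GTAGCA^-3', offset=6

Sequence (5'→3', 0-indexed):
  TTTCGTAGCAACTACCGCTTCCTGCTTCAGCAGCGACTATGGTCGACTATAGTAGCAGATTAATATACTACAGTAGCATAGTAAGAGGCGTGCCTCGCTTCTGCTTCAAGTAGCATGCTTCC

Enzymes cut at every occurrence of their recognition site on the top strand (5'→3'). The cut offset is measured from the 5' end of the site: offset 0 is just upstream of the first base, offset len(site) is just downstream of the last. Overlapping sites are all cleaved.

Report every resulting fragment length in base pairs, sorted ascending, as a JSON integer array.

Scan for sites:
  MvoI (ACTA, off=4): starts [10, 35, 45, 66] → cuts [14, 39, 49, 70]
  SqiX (GCTTC, off=3): starts [16, 23, 96, 102, 116] → cuts [19, 26, 99, 105, 119]
  LmaIII (GTAGCA, off=6): starts [4, 51, 72, 109] → cuts [10, 57, 78, 115]

Pooled cuts: [10, 14, 19, 26, 39, 49, 57, 70, 78, 99, 105, 115, 119]

Fragment lengths:
  10→14: 4 bp
  14→19: 5 bp
  19→26: 7 bp
  26→39: 13 bp
  39→49: 10 bp
  49→57: 8 bp
  57→70: 13 bp
  70→78: 8 bp
  78→99: 21 bp
  99→105: 6 bp
  105→115: 10 bp
  115→119: 4 bp
  119→10 (wrap): 122-119+10 = 13 bp

[4,4,5,6,7,8,8,10,10,13,13,13,21]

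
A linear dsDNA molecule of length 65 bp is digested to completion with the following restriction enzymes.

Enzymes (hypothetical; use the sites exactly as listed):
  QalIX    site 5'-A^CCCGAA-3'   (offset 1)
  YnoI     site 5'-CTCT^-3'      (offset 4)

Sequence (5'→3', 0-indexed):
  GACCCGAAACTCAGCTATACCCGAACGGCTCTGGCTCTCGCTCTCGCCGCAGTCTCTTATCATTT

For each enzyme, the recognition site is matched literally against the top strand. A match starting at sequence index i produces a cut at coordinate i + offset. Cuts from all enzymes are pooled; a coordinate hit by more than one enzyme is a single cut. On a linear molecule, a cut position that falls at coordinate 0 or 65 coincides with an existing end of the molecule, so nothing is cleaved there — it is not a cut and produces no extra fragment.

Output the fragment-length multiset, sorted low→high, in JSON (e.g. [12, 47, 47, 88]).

[2,6,6,8,13,13,17]

Scan for sites:
  QalIX ACCCGAA/1: at [1, 18] ⇒ [2, 19]
  YnoI CTCT/4: at [28, 34, 40, 53] ⇒ [32, 38, 44, 57]

Pooled cuts: [2, 19, 32, 38, 44, 57]

Fragments:
  [0,2): 2 bp
  [2,19): 17 bp
  [19,32): 13 bp
  [32,38): 6 bp
  [38,44): 6 bp
  [44,57): 13 bp
  [57,65): 8 bp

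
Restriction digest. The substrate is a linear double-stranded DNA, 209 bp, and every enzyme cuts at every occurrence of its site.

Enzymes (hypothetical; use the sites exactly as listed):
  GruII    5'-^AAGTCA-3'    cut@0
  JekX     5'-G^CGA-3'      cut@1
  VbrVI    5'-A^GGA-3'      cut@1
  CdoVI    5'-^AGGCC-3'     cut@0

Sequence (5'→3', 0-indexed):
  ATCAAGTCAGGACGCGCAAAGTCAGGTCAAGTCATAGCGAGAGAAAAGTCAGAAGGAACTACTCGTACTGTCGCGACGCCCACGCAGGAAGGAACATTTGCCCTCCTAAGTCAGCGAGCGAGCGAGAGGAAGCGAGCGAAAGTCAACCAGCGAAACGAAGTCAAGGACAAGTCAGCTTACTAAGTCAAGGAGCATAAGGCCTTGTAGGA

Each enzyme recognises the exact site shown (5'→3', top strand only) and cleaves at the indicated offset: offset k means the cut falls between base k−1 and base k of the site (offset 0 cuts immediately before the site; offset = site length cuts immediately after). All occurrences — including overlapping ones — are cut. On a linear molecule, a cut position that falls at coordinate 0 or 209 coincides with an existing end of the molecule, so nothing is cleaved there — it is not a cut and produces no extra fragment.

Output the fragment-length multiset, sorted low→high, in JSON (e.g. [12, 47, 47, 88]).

Site scan:
  GruII AAGTCA/0: at [3, 18, 28, 45, 107, 139, 157, 168, 181] ⇒ [3, 18, 28, 45, 107, 139, 157, 168, 181]
  JekX GCGA/1: at [36, 72, 113, 117, 121, 131, 135, 149] ⇒ [37, 73, 114, 118, 122, 132, 136, 150]
  VbrVI AGGA/1: at [8, 53, 85, 89, 126, 163, 187, 205] ⇒ [9, 54, 86, 90, 127, 164, 188, 206]
  CdoVI AGGCC/0: at [196] ⇒ [196]

Pooled cuts: [3, 9, 18, 28, 37, 45, 54, 73, 86, 90, 107, 114, 118, 122, 127, 132, 136, 139, 150, 157, 164, 168, 181, 188, 196, 206]

Fragments:
  [0,3): 3 bp
  [3,9): 6 bp
  [9,18): 9 bp
  [18,28): 10 bp
  [28,37): 9 bp
  [37,45): 8 bp
  [45,54): 9 bp
  [54,73): 19 bp
  [73,86): 13 bp
  [86,90): 4 bp
  [90,107): 17 bp
  [107,114): 7 bp
  [114,118): 4 bp
  [118,122): 4 bp
  [122,127): 5 bp
  [127,132): 5 bp
  [132,136): 4 bp
  [136,139): 3 bp
  [139,150): 11 bp
  [150,157): 7 bp
  [157,164): 7 bp
  [164,168): 4 bp
  [168,181): 13 bp
  [181,188): 7 bp
  [188,196): 8 bp
  [196,206): 10 bp
  [206,209): 3 bp

[3,3,3,4,4,4,4,4,5,5,6,7,7,7,7,8,8,9,9,9,10,10,11,13,13,17,19]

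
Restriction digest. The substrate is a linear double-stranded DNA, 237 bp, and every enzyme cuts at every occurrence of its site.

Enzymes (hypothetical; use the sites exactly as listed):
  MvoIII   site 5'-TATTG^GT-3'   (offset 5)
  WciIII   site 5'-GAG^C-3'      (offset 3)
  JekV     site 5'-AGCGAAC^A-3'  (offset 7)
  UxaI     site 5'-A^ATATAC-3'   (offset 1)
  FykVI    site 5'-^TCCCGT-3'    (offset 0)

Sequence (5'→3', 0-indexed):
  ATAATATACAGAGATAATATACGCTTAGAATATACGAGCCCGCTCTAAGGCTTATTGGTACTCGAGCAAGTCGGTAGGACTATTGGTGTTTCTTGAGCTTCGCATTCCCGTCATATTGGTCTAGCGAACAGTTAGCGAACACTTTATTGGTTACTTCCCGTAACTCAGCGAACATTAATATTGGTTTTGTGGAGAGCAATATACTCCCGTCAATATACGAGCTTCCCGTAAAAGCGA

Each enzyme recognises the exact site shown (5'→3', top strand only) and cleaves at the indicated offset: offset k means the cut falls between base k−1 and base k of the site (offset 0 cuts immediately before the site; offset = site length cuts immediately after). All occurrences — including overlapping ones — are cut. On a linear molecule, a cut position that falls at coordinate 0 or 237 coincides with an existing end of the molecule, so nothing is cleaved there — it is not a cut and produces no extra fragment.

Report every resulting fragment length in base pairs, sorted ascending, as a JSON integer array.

[2,2,3,6,6,8,8,9,9,9,9,10,11,11,12,13,13,13,13,14,18,19,19]

Site scan:
  MvoIII TATTGGT/5: at [52, 80, 113, 144, 178] ⇒ [57, 85, 118, 149, 183]
  WciIII GAGC/3: at [35, 63, 94, 193, 218] ⇒ [38, 66, 97, 196, 221]
  JekV AGCGAACA/7: at [122, 133, 166] ⇒ [129, 140, 173]
  UxaI AATATAC/1: at [2, 15, 28, 197, 211] ⇒ [3, 16, 29, 198, 212]
  FykVI TCCCGT/0: at [105, 155, 204, 223] ⇒ [105, 155, 204, 223]

Pooled cuts: [3, 16, 29, 38, 57, 66, 85, 97, 105, 118, 129, 140, 149, 155, 173, 183, 196, 198, 204, 212, 221, 223]

Fragments:
  [0,3): 3 bp
  [3,16): 13 bp
  [16,29): 13 bp
  [29,38): 9 bp
  [38,57): 19 bp
  [57,66): 9 bp
  [66,85): 19 bp
  [85,97): 12 bp
  [97,105): 8 bp
  [105,118): 13 bp
  [118,129): 11 bp
  [129,140): 11 bp
  [140,149): 9 bp
  [149,155): 6 bp
  [155,173): 18 bp
  [173,183): 10 bp
  [183,196): 13 bp
  [196,198): 2 bp
  [198,204): 6 bp
  [204,212): 8 bp
  [212,221): 9 bp
  [221,223): 2 bp
  [223,237): 14 bp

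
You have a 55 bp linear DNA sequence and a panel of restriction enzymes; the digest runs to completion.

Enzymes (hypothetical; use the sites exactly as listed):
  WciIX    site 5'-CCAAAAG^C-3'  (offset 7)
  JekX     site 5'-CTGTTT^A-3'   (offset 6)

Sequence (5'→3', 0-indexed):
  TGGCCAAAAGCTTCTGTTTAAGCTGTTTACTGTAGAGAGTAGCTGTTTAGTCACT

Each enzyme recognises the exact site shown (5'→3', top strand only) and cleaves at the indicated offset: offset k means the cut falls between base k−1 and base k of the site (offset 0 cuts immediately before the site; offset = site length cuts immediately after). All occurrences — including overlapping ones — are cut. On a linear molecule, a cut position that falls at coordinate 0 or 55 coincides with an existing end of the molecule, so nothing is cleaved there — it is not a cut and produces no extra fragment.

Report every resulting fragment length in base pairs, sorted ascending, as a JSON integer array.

Scan for sites:
  WciIX (CCAAAAGC, off=7): starts [3] → cuts [10]
  JekX (CTGTTTA, off=6): starts [13, 22, 42] → cuts [19, 28, 48]

All cut coordinates (distinct, sorted): [10, 19, 28, 48]

Fragments:
  [0,10): 10 bp
  [10,19): 9 bp
  [19,28): 9 bp
  [28,48): 20 bp
  [48,55): 7 bp

[7,9,9,10,20]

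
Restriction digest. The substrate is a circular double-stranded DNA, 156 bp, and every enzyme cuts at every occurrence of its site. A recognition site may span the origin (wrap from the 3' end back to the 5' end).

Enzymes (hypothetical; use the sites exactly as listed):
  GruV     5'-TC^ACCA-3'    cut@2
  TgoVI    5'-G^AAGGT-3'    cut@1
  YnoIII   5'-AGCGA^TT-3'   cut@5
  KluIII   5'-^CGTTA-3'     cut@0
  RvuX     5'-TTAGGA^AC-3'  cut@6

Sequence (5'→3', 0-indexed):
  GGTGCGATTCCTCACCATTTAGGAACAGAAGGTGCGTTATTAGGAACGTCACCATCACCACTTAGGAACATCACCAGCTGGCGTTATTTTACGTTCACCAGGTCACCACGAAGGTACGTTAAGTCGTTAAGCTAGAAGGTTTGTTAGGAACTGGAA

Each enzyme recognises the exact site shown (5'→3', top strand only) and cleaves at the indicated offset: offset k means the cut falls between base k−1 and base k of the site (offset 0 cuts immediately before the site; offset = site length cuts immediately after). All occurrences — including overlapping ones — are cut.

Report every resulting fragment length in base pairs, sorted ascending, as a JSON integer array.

Per-enzyme occurrences:
  GruV (TCACCA, off=2): starts [11, 48, 54, 70, 94, 102] → cuts [13, 50, 56, 72, 96, 104]
  TgoVI (GAAGGT, off=1): starts [27, 109, 134, 153] → cuts [28, 110, 135, 154]
  YnoIII (AGCGATT, off=5): no sites
  KluIII (CGTTA, off=0): starts [34, 81, 116, 124] → cuts [34, 81, 116, 124]
  RvuX (TTAGGAAC, off=6): starts [18, 39, 61, 143] → cuts [24, 45, 67, 149]

All cut coordinates (distinct, sorted): [13, 24, 28, 34, 45, 50, 56, 67, 72, 81, 96, 104, 110, 116, 124, 135, 149, 154]

Fragment lengths:
  13→24: 11 bp
  24→28: 4 bp
  28→34: 6 bp
  34→45: 11 bp
  45→50: 5 bp
  50→56: 6 bp
  56→67: 11 bp
  67→72: 5 bp
  72→81: 9 bp
  81→96: 15 bp
  96→104: 8 bp
  104→110: 6 bp
  110→116: 6 bp
  116→124: 8 bp
  124→135: 11 bp
  135→149: 14 bp
  149→154: 5 bp
  154→13 (wrap): 156-154+13 = 15 bp

[4,5,5,5,6,6,6,6,8,8,9,11,11,11,11,14,15,15]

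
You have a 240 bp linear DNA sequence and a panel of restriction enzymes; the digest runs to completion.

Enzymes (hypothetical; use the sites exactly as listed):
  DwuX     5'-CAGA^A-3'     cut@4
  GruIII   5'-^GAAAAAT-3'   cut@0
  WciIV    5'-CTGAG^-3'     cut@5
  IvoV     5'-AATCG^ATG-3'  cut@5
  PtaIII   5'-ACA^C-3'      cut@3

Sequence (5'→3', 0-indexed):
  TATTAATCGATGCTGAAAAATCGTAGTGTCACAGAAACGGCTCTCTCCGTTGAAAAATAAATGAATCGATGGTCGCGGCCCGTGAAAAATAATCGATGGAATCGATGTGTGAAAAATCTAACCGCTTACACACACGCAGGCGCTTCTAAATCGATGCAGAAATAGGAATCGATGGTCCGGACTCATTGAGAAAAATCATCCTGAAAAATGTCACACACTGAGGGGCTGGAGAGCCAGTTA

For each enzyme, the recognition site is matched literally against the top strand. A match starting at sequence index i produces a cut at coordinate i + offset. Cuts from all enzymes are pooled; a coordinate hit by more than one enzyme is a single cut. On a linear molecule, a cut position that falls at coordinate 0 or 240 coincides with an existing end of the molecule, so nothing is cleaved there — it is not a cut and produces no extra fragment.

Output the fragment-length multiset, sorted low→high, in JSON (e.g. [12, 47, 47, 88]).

Per-enzyme occurrences:
  DwuX CAGAA/4: at [31, 156] ⇒ [35, 160]
  GruIII GAAAAAT/0: at [14, 51, 83, 110, 189, 202] ⇒ [14, 51, 83, 110, 189, 202]
  WciIV CTGAG/5: at [217] ⇒ [222]
  IvoV AATCGATG/5: at [4, 63, 90, 99, 148, 166] ⇒ [9, 68, 95, 104, 153, 171]
  PtaIII ACAC/3: at [127, 129, 131, 212, 214] ⇒ [130, 132, 134, 215, 217]

All cut coordinates (distinct, sorted): [9, 14, 35, 51, 68, 83, 95, 104, 110, 130, 132, 134, 153, 160, 171, 189, 202, 215, 217, 222]

Fragments:
  [0,9): 9 bp
  [9,14): 5 bp
  [14,35): 21 bp
  [35,51): 16 bp
  [51,68): 17 bp
  [68,83): 15 bp
  [83,95): 12 bp
  [95,104): 9 bp
  [104,110): 6 bp
  [110,130): 20 bp
  [130,132): 2 bp
  [132,134): 2 bp
  [134,153): 19 bp
  [153,160): 7 bp
  [160,171): 11 bp
  [171,189): 18 bp
  [189,202): 13 bp
  [202,215): 13 bp
  [215,217): 2 bp
  [217,222): 5 bp
  [222,240): 18 bp

[2,2,2,5,5,6,7,9,9,11,12,13,13,15,16,17,18,18,19,20,21]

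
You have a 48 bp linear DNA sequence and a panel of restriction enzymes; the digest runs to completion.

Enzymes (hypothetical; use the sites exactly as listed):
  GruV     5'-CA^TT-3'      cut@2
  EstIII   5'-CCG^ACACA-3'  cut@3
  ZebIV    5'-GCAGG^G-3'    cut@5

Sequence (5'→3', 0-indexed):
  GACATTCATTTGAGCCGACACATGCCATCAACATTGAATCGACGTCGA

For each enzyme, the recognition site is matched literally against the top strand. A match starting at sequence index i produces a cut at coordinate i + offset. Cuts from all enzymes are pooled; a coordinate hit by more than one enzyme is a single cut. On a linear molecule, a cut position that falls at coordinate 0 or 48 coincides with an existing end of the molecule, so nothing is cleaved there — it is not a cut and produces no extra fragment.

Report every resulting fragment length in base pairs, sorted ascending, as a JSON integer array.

[4,4,9,15,16]

Site scan:
  GruV (CATT, off=2): starts [2, 6, 31] → cuts [4, 8, 33]
  EstIII (CCGACACA, off=3): starts [14] → cuts [17]
  ZebIV (GCAGGG, off=5): no sites

All cut coordinates (distinct, sorted): [4, 8, 17, 33]

Fragment lengths:
  [0,4): 4 bp
  [4,8): 4 bp
  [8,17): 9 bp
  [17,33): 16 bp
  [33,48): 15 bp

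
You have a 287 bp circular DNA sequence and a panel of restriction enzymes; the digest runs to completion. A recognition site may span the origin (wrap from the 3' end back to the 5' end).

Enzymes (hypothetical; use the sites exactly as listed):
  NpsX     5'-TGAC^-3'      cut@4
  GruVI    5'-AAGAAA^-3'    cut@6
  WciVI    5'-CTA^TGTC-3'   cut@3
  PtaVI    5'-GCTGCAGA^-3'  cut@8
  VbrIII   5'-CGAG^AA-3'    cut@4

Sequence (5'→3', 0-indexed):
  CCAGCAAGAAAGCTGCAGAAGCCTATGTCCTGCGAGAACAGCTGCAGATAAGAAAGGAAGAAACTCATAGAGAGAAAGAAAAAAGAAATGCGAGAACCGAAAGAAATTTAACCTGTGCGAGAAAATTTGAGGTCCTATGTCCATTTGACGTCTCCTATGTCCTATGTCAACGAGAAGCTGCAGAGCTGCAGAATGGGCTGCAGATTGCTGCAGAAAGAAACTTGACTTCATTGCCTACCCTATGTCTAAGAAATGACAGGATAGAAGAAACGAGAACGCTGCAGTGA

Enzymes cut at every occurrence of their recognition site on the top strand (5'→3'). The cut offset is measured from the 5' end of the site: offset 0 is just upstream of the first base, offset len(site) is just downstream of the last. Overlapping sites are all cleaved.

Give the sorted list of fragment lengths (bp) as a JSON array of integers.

[4,4,6,6,6,6,7,7,7,8,8,8,8,10,10,10,10,11,11,12,12,12,12,13,14,15,16,16,18]

Scan for sites:
  NpsX (TGAC, off=4): starts [145, 222, 253, 284] → cuts [1, 149, 226, 257]
  GruVI (AAGAAA, off=6): starts [5, 49, 57, 75, 82, 100, 214, 247, 264] → cuts [11, 55, 63, 81, 88, 106, 220, 253, 270]
  WciVI (CTATGTC, off=3): starts [22, 134, 154, 161, 239] → cuts [25, 137, 157, 164, 242]
  PtaVI (GCTGCAGA, off=8): starts [11, 40, 176, 184, 196, 206] → cuts [19, 48, 184, 192, 204, 214]
  VbrIII (CGAGAA, off=4): starts [32, 90, 117, 170, 270] → cuts [36, 94, 121, 174, 274]

Pooled cuts: [1, 11, 19, 25, 36, 48, 55, 63, 81, 88, 94, 106, 121, 137, 149, 157, 164, 174, 184, 192, 204, 214, 220, 226, 242, 253, 257, 270, 274]

Fragment lengths:
  1→11: 10 bp
  11→19: 8 bp
  19→25: 6 bp
  25→36: 11 bp
  36→48: 12 bp
  48→55: 7 bp
  55→63: 8 bp
  63→81: 18 bp
  81→88: 7 bp
  88→94: 6 bp
  94→106: 12 bp
  106→121: 15 bp
  121→137: 16 bp
  137→149: 12 bp
  149→157: 8 bp
  157→164: 7 bp
  164→174: 10 bp
  174→184: 10 bp
  184→192: 8 bp
  192→204: 12 bp
  204→214: 10 bp
  214→220: 6 bp
  220→226: 6 bp
  226→242: 16 bp
  242→253: 11 bp
  253→257: 4 bp
  257→270: 13 bp
  270→274: 4 bp
  274→1 (wrap): 287-274+1 = 14 bp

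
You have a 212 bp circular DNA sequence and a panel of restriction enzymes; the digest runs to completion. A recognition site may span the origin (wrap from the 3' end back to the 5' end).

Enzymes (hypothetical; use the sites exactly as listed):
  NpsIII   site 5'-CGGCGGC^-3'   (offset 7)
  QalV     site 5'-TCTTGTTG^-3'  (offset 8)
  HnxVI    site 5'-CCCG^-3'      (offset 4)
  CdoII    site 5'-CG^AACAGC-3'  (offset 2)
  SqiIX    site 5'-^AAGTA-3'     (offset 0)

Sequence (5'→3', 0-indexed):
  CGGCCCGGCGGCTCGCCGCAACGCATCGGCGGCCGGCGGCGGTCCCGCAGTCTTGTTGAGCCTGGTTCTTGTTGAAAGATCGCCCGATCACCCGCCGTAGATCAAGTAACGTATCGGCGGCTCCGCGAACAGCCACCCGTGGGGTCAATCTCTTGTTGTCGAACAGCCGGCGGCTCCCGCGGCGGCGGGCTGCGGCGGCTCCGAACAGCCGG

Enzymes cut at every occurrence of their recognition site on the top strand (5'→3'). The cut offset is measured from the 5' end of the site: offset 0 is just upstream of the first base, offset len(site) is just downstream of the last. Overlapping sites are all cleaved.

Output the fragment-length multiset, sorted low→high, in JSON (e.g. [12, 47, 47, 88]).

Per-enzyme occurrences:
  NpsIII CGGCGGC/7: at [5, 26, 33, 114, 167, 179, 192, 209] ⇒ [4, 12, 33, 40, 121, 174, 186, 199]
  QalV TCTTGTTG/8: at [50, 66, 150] ⇒ [58, 74, 158]
  HnxVI CCCG/4: at [3, 43, 82, 90, 135, 175] ⇒ [7, 47, 86, 94, 139, 179]
  CdoII CGAACAGC/2: at [125, 159, 201] ⇒ [127, 161, 203]
  SqiIX AAGTA/0: at [103] ⇒ [103]

All cut coordinates (distinct, sorted): [4, 7, 12, 33, 40, 47, 58, 74, 86, 94, 103, 121, 127, 139, 158, 161, 174, 179, 186, 199, 203]

Fragments:
  4→7: 3 bp
  7→12: 5 bp
  12→33: 21 bp
  33→40: 7 bp
  40→47: 7 bp
  47→58: 11 bp
  58→74: 16 bp
  74→86: 12 bp
  86→94: 8 bp
  94→103: 9 bp
  103→121: 18 bp
  121→127: 6 bp
  127→139: 12 bp
  139→158: 19 bp
  158→161: 3 bp
  161→174: 13 bp
  174→179: 5 bp
  179→186: 7 bp
  186→199: 13 bp
  199→203: 4 bp
  203→4 (wrap): 212-203+4 = 13 bp

[3,3,4,5,5,6,7,7,7,8,9,11,12,12,13,13,13,16,18,19,21]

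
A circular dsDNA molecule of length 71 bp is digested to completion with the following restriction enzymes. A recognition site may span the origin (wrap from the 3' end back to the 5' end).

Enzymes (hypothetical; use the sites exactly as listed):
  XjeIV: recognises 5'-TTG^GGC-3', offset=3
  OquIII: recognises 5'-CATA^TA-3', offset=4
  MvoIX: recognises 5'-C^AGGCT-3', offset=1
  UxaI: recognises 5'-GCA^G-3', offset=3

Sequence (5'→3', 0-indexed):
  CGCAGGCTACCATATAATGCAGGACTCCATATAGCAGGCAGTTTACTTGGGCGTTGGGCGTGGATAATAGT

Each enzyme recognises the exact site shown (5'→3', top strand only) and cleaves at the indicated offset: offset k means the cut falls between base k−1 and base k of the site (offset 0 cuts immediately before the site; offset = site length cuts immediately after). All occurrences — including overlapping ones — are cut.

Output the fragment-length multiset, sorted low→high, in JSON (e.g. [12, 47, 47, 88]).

Site scan:
  XjeIV (TTGGGC, off=3): starts [46, 53] → cuts [49, 56]
  OquIII (CATATA, off=4): starts [10, 27] → cuts [14, 31]
  MvoIX (CAGGCT, off=1): starts [2] → cuts [3]
  UxaI (GCAG, off=3): starts [1, 18, 33, 37] → cuts [4, 21, 36, 40]

All cut coordinates (distinct, sorted): [3, 4, 14, 21, 31, 36, 40, 49, 56]

Fragment lengths:
  3→4: 1 bp
  4→14: 10 bp
  14→21: 7 bp
  21→31: 10 bp
  31→36: 5 bp
  36→40: 4 bp
  40→49: 9 bp
  49→56: 7 bp
  56→3 (wrap): 71-56+3 = 18 bp

[1,4,5,7,7,9,10,10,18]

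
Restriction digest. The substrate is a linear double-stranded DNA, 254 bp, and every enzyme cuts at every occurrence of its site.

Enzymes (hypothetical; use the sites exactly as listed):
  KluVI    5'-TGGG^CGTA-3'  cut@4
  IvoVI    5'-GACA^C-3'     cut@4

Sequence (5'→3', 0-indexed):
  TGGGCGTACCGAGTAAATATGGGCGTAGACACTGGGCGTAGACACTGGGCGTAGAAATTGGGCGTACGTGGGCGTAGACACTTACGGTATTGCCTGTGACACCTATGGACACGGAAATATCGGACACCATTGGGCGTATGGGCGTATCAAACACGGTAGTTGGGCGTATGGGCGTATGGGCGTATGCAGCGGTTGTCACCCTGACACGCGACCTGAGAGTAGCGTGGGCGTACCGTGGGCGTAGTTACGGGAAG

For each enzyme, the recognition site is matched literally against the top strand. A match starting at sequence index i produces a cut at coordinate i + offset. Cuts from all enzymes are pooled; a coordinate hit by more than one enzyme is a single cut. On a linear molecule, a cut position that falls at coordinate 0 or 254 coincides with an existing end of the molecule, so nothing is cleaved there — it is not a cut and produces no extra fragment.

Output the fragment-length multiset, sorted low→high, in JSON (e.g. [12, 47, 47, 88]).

[4,5,5,8,8,8,8,8,8,8,10,10,11,13,15,15,19,21,22,22,26]

Scan for sites:
  KluVI (TGGGCGTA, off=4): starts [0, 19, 32, 45, 58, 68, 130, 138, 160, 168, 176, 224, 235] → cuts [4, 23, 36, 49, 62, 72, 134, 142, 164, 172, 180, 228, 239]
  IvoVI (GACAC, off=4): starts [27, 40, 76, 97, 107, 122, 202] → cuts [31, 44, 80, 101, 111, 126, 206]

Pooled cuts: [4, 23, 31, 36, 44, 49, 62, 72, 80, 101, 111, 126, 134, 142, 164, 172, 180, 206, 228, 239]

Fragment lengths:
  [0,4): 4 bp
  [4,23): 19 bp
  [23,31): 8 bp
  [31,36): 5 bp
  [36,44): 8 bp
  [44,49): 5 bp
  [49,62): 13 bp
  [62,72): 10 bp
  [72,80): 8 bp
  [80,101): 21 bp
  [101,111): 10 bp
  [111,126): 15 bp
  [126,134): 8 bp
  [134,142): 8 bp
  [142,164): 22 bp
  [164,172): 8 bp
  [172,180): 8 bp
  [180,206): 26 bp
  [206,228): 22 bp
  [228,239): 11 bp
  [239,254): 15 bp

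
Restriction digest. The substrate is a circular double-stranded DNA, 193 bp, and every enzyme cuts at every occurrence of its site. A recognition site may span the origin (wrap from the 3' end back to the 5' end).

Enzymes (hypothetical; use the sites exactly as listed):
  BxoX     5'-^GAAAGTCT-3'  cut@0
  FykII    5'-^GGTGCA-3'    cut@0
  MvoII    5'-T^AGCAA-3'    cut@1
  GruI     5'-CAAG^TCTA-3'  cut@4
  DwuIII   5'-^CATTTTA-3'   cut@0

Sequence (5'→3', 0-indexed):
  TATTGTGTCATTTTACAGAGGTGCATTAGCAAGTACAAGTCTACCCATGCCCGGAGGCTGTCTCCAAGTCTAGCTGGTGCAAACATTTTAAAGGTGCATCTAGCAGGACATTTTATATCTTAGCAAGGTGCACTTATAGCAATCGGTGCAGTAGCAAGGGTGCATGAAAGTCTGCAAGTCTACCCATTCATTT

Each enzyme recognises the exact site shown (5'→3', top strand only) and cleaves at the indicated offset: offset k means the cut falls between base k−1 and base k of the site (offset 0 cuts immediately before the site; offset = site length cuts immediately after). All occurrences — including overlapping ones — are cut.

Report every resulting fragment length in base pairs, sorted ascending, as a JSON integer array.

Scan for sites:
  BxoX (GAAAGTCT, off=0): starts [165] → cuts [165]
  FykII (GGTGCA, off=0): starts [19, 75, 92, 126, 144, 158] → cuts [19, 75, 92, 126, 144, 158]
  MvoII (TAGCAA, off=1): starts [26, 120, 136, 151] → cuts [27, 121, 137, 152]
  GruI (CAAGTCTA, off=4): starts [35, 64, 174] → cuts [39, 68, 178]
  DwuIII (CATTTTA, off=0): starts [8, 83, 108, 188] → cuts [8, 83, 108, 188]

Pooled cuts: [8, 19, 27, 39, 68, 75, 83, 92, 108, 121, 126, 137, 144, 152, 158, 165, 178, 188]

Fragment lengths:
  8→19: 11 bp
  19→27: 8 bp
  27→39: 12 bp
  39→68: 29 bp
  68→75: 7 bp
  75→83: 8 bp
  83→92: 9 bp
  92→108: 16 bp
  108→121: 13 bp
  121→126: 5 bp
  126→137: 11 bp
  137→144: 7 bp
  144→152: 8 bp
  152→158: 6 bp
  158→165: 7 bp
  165→178: 13 bp
  178→188: 10 bp
  188→8 (wrap): 193-188+8 = 13 bp

[5,6,7,7,7,8,8,8,9,10,11,11,12,13,13,13,16,29]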